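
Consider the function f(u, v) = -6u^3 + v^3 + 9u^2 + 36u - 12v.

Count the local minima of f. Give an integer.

f separates as a function of u plus a function of v, so ∇f=0 decouples.
∂f/∂u = -18(u - 2)(u + 1) = 0 at u ∈ {-1, 2}; ∂f/∂v = 3(v - 2)(v + 2) = 0 at v ∈ {-2, 2}.
The Hessian is diagonal: diag(f_uu, f_vv). Second derivatives: f_uu(-1)=54, f_uu(2)=-54; f_vv(-2)=-12, f_vv(2)=12.
Local minima occur where both diagonal entries positive: (-1, 2). Count: 1.

1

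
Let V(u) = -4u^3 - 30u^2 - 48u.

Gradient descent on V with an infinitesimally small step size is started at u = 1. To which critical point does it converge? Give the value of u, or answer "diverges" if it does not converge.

V'(u) = -12(u + 1)(u + 4), so V'(1) = -120.
Gradient descent moves in the -V' direction, i.e. u is increasing.
There is no critical point above u=1, and V' keeps the same sign, so the iterate runs off to +∞.

diverges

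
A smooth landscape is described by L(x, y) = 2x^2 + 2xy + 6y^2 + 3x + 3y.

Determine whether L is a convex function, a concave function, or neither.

convex

L is quadratic, so its Hessian is the constant matrix H = [[4, 2], [2, 12]].
det(H) = 44, tr(H) = 16.
det(H) > 0 and tr(H) > 0, so H is positive definite everywhere: convex.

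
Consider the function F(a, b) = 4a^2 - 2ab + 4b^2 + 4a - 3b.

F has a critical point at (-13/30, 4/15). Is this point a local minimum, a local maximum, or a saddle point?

local minimum

The Hessian of F is constant: H = [[8, -2], [-2, 8]].
det(H) = 8·8 − (-2)² = 60.
det(H) > 0 and tr(H) = 16 > 0, so H is positive definite and the point is a local minimum.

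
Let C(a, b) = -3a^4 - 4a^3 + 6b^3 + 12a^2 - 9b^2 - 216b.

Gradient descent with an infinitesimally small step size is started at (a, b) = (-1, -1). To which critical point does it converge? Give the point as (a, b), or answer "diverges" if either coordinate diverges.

(0, 4)

C is separable, so gradient descent decouples: a follows -∂C/∂a, b follows -∂C/∂b.
∂C/∂a = -12a(a - 1)(a + 2); at a=-1 this is -24, so a increases.
∂C/∂b = 18(b - 4)(b + 3); at b=-1 this is -180, so b increases.
a converges to its nearest critical value 0 (a local min of the a-part); b converges to 4. The iterate converges to (0, 4).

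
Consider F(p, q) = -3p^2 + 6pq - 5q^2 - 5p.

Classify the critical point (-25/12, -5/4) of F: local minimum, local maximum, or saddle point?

The Hessian of F is constant: H = [[-6, 6], [6, -10]].
det(H) = (-6)·(-10) − 6² = 24.
det(H) > 0 and tr(H) = -16 < 0, so H is negative definite and the point is a local maximum.

local maximum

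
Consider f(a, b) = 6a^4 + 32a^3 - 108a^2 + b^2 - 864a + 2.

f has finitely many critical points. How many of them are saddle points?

1

f separates as a function of a plus a function of b, so ∇f=0 decouples.
∂f/∂a = 24(a - 3)(a + 3)(a + 4) = 0 at a ∈ {-4, -3, 3}; ∂f/∂b = 2b = 0 at b ∈ {0}.
The Hessian is diagonal: diag(f_aa, f_bb). Second derivatives: f_aa(-4)=168, f_aa(-3)=-144, f_aa(3)=1008; f_bb(0)=2.
Saddle points occur where the two diagonal entries have opposite signs: (-3, 0). Count: 1.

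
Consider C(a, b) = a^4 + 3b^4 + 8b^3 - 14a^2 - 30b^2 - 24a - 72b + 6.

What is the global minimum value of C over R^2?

C(a,b) separates as P(a) + Q(b) + 6, so its minimum is min P + min Q + 6.
P'(a) = 4(a - 3)(a + 1)(a + 2) vanishes at a ∈ {-2, -1, 3}; Q'(b) = 12(b - 2)(b + 1)(b + 3) vanishes at b ∈ {-3, -1, 2}.
Local minima of P (where P''>0): P(-2)=8, P(3)=-117. Local minima of Q: Q(-3)=-27, Q(2)=-152.
So the global minimum of C is P(3) + Q(2) + 6 = -117 − 152 + 6 = -263, attained at (3, 2).

-263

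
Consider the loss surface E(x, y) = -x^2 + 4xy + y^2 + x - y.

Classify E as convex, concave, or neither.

neither

E is quadratic, so its Hessian is the constant matrix H = [[-2, 4], [4, 2]].
det(H) = -20, tr(H) = 0.
det(H) < 0, so H is indefinite: neither convex nor concave.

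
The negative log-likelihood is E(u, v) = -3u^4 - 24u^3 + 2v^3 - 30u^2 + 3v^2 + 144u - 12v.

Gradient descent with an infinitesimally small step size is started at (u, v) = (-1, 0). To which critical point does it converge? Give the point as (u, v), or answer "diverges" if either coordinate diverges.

E is separable, so gradient descent decouples: u follows -∂E/∂u, v follows -∂E/∂v.
∂E/∂u = -12(u - 1)(u + 3)(u + 4); at u=-1 this is 144, so u decreases.
∂E/∂v = 6(v - 1)(v + 2); at v=0 this is -12, so v increases.
u converges to its nearest critical value -3 (a local min of the u-part); v converges to 1. The iterate converges to (-3, 1).

(-3, 1)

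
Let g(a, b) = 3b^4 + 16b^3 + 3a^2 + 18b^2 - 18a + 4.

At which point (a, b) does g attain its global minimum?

(3, -3)

g(a,b) separates as P(a) + Q(b) + 4, so its minimum is min P + min Q + 4.
P'(a) = 6a - 18 vanishes at a ∈ {3}; Q'(b) = 12b(b + 1)(b + 3) vanishes at b ∈ {-3, -1, 0}.
Local minima of P (where P''>0): P(3)=-27. Local minima of Q: Q(-3)=-27, Q(0)=0.
So the global minimum of g is P(3) + Q(-3) + 4 = -27 − 27 + 4 = -50, attained at (3, -3).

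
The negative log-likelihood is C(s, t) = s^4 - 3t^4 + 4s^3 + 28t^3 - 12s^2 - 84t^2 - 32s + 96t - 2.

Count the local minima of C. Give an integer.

C separates as a function of s plus a function of t, so ∇C=0 decouples.
∂C/∂s = 4(s - 2)(s + 1)(s + 4) = 0 at s ∈ {-4, -1, 2}; ∂C/∂t = -12(t - 4)(t - 2)(t - 1) = 0 at t ∈ {1, 2, 4}.
The Hessian is diagonal: diag(C_ss, C_tt). Second derivatives: C_ss(-4)=72, C_ss(-1)=-36, C_ss(2)=72; C_tt(1)=-36, C_tt(2)=24, C_tt(4)=-72.
Local minima occur where both diagonal entries positive: (-4, 2), (2, 2). Count: 2.

2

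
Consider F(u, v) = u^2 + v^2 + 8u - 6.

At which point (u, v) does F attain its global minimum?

(-4, 0)

F(u,v) separates as P(u) + Q(v) − 6, so its minimum is min P + min Q − 6.
P'(u) = 2u + 8 vanishes at u ∈ {-4}; Q'(v) = 2v vanishes at v ∈ {0}.
Local minima of P (where P''>0): P(-4)=-16. Local minima of Q: Q(0)=0.
So the global minimum of F is P(-4) + Q(0) − 6 = -16 + 0 − 6 = -22, attained at (-4, 0).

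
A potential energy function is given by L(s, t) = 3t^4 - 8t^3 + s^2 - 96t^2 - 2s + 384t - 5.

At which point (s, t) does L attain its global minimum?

L(s,t) separates as P(s) + Q(t) − 5, so its minimum is min P + min Q − 5.
P'(s) = 2s - 2 vanishes at s ∈ {1}; Q'(t) = 12(t - 4)(t - 2)(t + 4) vanishes at t ∈ {-4, 2, 4}.
Local minima of P (where P''>0): P(1)=-1. Local minima of Q: Q(-4)=-1792, Q(4)=256.
So the global minimum of L is P(1) + Q(-4) − 5 = -1 − 1792 − 5 = -1798, attained at (1, -4).

(1, -4)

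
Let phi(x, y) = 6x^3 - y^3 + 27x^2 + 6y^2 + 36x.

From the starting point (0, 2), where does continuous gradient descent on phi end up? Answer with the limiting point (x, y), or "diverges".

(-1, 0)

phi is separable, so gradient descent decouples: x follows -∂phi/∂x, y follows -∂phi/∂y.
∂phi/∂x = 18(x + 1)(x + 2); at x=0 this is 36, so x decreases.
∂phi/∂y = -3y(y - 4); at y=2 this is 12, so y decreases.
x converges to its nearest critical value -1 (a local min of the x-part); y converges to 0. The iterate converges to (-1, 0).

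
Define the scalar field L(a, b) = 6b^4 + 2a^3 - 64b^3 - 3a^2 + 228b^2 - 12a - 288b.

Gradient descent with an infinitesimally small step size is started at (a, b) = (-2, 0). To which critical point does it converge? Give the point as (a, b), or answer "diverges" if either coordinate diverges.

L is separable, so gradient descent decouples: a follows -∂L/∂a, b follows -∂L/∂b.
∂L/∂a = 6(a - 2)(a + 1); at a=-2 this is 24, so a decreases.
∂L/∂b = 24(b - 4)(b - 3)(b - 1); at b=0 this is -288, so b increases.
The a-coordinate has no critical point in that direction and runs off to infinity.

diverges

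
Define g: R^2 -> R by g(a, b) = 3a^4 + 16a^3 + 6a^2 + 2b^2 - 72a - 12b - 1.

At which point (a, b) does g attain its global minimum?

g(a,b) separates as P(a) + Q(b) − 1, so its minimum is min P + min Q − 1.
P'(a) = 12(a - 1)(a + 2)(a + 3) vanishes at a ∈ {-3, -2, 1}; Q'(b) = 4b - 12 vanishes at b ∈ {3}.
Local minima of P (where P''>0): P(-3)=81, P(1)=-47. Local minima of Q: Q(3)=-18.
So the global minimum of g is P(1) + Q(3) − 1 = -47 − 18 − 1 = -66, attained at (1, 3).

(1, 3)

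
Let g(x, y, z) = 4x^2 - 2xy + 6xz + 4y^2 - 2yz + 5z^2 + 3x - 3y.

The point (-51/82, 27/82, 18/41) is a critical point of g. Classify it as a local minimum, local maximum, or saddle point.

local minimum

The Hessian is constant: H = [[8, -2, 6], [-2, 8, -2], [6, -2, 10]].
Leading principal minors: Δ₁ = 8, Δ₂ = 60, Δ₃ = 328.
All leading minors are positive, so H is positive definite: a local minimum.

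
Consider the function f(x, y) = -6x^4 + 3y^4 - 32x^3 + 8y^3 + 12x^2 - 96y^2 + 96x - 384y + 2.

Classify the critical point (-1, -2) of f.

The mixed partial ∂²f/∂x∂y is 0, so the Hessian at any point is diag(f_xx, f_yy) = diag(24(-3x^2 - 8x + 1), 12(3y^2 + 4y - 16)).
At (-1, -2): H = diag(144, -144).
The eigenvalues have opposite signs, so H is indefinite: a saddle point.

saddle point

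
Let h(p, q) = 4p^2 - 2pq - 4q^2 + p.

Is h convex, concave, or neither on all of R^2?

h is quadratic, so its Hessian is the constant matrix H = [[8, -2], [-2, -8]].
det(H) = -68, tr(H) = 0.
det(H) < 0, so H is indefinite: neither convex nor concave.

neither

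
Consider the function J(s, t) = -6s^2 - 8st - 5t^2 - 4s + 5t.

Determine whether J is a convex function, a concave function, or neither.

J is quadratic, so its Hessian is the constant matrix H = [[-12, -8], [-8, -10]].
det(H) = 56, tr(H) = -22.
det(H) > 0 and tr(H) < 0, so H is negative definite everywhere: concave.

concave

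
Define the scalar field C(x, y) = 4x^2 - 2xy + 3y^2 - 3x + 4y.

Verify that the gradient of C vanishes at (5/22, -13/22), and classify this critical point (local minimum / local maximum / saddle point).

local minimum

∇C = (8x - 2y - 3, -2x + 6y + 4); substituting (5/22, -13/22) gives ∇C = (0, 0), so (5/22, -13/22) is indeed a critical point.
The Hessian of C is constant: H = [[8, -2], [-2, 6]].
det(H) = 8·6 − (-2)² = 44.
det(H) > 0 and tr(H) = 14 > 0, so H is positive definite and the point is a local minimum.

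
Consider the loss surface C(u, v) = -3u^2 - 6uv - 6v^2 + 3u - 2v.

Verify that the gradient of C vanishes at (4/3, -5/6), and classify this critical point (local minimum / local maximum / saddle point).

local maximum

∇C = (-6u - 6v + 3, -6u - 12v - 2); substituting (4/3, -5/6) gives ∇C = (0, 0), so (4/3, -5/6) is indeed a critical point.
The Hessian of C is constant: H = [[-6, -6], [-6, -12]].
det(H) = (-6)·(-12) − (-6)² = 36.
det(H) > 0 and tr(H) = -18 < 0, so H is negative definite and the point is a local maximum.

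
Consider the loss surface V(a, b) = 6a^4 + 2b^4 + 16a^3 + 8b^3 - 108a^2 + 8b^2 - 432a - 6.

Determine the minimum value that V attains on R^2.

V(a,b) separates as P(a) + Q(b) − 6, so its minimum is min P + min Q − 6.
P'(a) = 24(a - 3)(a + 2)(a + 3) vanishes at a ∈ {-3, -2, 3}; Q'(b) = 8b(b + 1)(b + 2) vanishes at b ∈ {-2, -1, 0}.
Local minima of P (where P''>0): P(-3)=378, P(3)=-1350. Local minima of Q: Q(-2)=0, Q(0)=0.
So the global minimum of V is P(3) + Q(-2) − 6 = -1350 + 0 − 6 = -1356, attained at (3, -2).

-1356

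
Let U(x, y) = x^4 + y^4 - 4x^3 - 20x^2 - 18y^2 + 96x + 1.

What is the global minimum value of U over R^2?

U(x,y) separates as P(x) + Q(y) + 1, so its minimum is min P + min Q + 1.
P'(x) = 4(x - 4)(x - 2)(x + 3) vanishes at x ∈ {-3, 2, 4}; Q'(y) = 4y(y - 3)(y + 3) vanishes at y ∈ {-3, 0, 3}.
Local minima of P (where P''>0): P(-3)=-279, P(4)=64. Local minima of Q: Q(-3)=-81, Q(3)=-81.
So the global minimum of U is P(-3) + Q(-3) + 1 = -279 − 81 + 1 = -359, attained at (-3, -3).

-359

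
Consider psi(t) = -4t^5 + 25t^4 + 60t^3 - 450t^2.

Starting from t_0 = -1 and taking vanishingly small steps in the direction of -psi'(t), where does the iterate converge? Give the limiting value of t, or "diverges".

psi'(t) = -20t(t - 5)(t - 3)(t + 3), so psi'(-1) = 960.
Gradient descent moves in the -psi' direction, i.e. t is decreasing.
The nearest critical point in that direction is t = -3, where psi'' = 2880 > 0 (a local minimum). The iterate converges there.

-3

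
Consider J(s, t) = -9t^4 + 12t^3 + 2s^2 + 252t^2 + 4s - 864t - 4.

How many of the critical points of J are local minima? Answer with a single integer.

1

J separates as a function of s plus a function of t, so ∇J=0 decouples.
∂J/∂s = 4(s + 1) = 0 at s ∈ {-1}; ∂J/∂t = -36(t - 3)(t - 2)(t + 4) = 0 at t ∈ {-4, 2, 3}.
The Hessian is diagonal: diag(J_ss, J_tt). Second derivatives: J_ss(-1)=4; J_tt(-4)=-1512, J_tt(2)=216, J_tt(3)=-252.
Local minima occur where both diagonal entries positive: (-1, 2). Count: 1.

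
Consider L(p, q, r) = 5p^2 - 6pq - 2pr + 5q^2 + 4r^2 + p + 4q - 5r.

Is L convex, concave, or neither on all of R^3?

convex

L is quadratic, so its Hessian is the constant matrix H = [[10, -6, -2], [-6, 10, 0], [-2, 0, 8]].
Leading principal minors: 10, 64, 472.
All positive ⇒ H ≻ 0 ⇒ convex.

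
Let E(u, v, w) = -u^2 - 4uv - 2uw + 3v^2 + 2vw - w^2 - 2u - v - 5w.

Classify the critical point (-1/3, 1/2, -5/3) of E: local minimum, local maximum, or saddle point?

The Hessian is constant: H = [[-2, -4, -2], [-4, 6, 2], [-2, 2, -2]].
Leading principal minors: Δ₁ = -2, Δ₂ = -28, Δ₃ = 72.
The minors fit neither the all-positive nor the alternating-sign pattern, so H is indefinite: a saddle point.

saddle point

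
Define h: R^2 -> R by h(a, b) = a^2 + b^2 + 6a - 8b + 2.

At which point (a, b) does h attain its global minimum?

h(a,b) separates as P(a) + Q(b) + 2, so its minimum is min P + min Q + 2.
P'(a) = 2a + 6 vanishes at a ∈ {-3}; Q'(b) = 2b - 8 vanishes at b ∈ {4}.
Local minima of P (where P''>0): P(-3)=-9. Local minima of Q: Q(4)=-16.
So the global minimum of h is P(-3) + Q(4) + 2 = -9 − 16 + 2 = -23, attained at (-3, 4).

(-3, 4)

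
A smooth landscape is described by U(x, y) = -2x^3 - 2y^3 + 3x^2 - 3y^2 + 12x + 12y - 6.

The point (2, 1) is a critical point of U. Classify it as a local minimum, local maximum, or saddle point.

The mixed partial ∂²U/∂x∂y is 0, so the Hessian at any point is diag(U_xx, U_yy) = diag(6(-2x + 1), -6(2y + 1)).
At (2, 1): H = diag(-18, -18).
Both eigenvalues are negative, so H is negative definite: a local maximum.

local maximum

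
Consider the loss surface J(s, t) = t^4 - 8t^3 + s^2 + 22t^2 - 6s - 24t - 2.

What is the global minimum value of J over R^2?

-20

J(s,t) separates as P(s) + Q(t) − 2, so its minimum is min P + min Q − 2.
P'(s) = 2s - 6 vanishes at s ∈ {3}; Q'(t) = 4(t - 3)(t - 2)(t - 1) vanishes at t ∈ {1, 2, 3}.
Local minima of P (where P''>0): P(3)=-9. Local minima of Q: Q(1)=-9, Q(3)=-9.
So the global minimum of J is P(3) + Q(1) − 2 = -9 − 9 − 2 = -20, attained at (3, 1).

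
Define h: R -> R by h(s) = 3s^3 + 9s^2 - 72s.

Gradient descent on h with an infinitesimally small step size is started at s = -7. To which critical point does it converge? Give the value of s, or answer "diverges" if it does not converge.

h'(s) = 9(s - 2)(s + 4), so h'(-7) = 243.
Gradient descent moves in the -h' direction, i.e. s is decreasing.
There is no critical point below s=-7, and h' keeps the same sign, so the iterate runs off to −∞.

diverges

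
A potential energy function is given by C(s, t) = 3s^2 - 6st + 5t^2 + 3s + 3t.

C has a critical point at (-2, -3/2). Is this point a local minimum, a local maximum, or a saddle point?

The Hessian of C is constant: H = [[6, -6], [-6, 10]].
det(H) = 6·10 − (-6)² = 24.
det(H) > 0 and tr(H) = 16 > 0, so H is positive definite and the point is a local minimum.

local minimum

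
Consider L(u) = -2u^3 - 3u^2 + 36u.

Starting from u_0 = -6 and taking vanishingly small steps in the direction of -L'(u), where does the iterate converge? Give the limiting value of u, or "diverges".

-3

L'(u) = -6(u - 2)(u + 3), so L'(-6) = -144.
Gradient descent moves in the -L' direction, i.e. u is increasing.
The nearest critical point in that direction is u = -3, where L'' = 30 > 0 (a local minimum). The iterate converges there.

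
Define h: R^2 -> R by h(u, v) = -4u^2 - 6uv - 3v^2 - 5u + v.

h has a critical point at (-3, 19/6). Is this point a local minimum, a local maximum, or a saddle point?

local maximum

The Hessian of h is constant: H = [[-8, -6], [-6, -6]].
det(H) = (-8)·(-6) − (-6)² = 12.
det(H) > 0 and tr(H) = -14 < 0, so H is negative definite and the point is a local maximum.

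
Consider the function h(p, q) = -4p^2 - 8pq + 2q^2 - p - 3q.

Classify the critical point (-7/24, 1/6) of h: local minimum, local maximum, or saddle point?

The Hessian of h is constant: H = [[-8, -8], [-8, 4]].
det(H) = (-8)·4 − (-8)² = -96.
Since det(H) < 0, H is indefinite and the critical point is a saddle point.

saddle point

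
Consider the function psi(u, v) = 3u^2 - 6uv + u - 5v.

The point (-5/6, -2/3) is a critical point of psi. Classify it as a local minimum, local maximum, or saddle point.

The Hessian of psi is constant: H = [[6, -6], [-6, 0]].
det(H) = 6·0 − (-6)² = -36.
Since det(H) < 0, H is indefinite and the critical point is a saddle point.

saddle point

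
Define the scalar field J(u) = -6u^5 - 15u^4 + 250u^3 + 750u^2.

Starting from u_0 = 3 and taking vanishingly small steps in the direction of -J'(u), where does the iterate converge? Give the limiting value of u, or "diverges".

0

J'(u) = -30u(u - 5)(u + 2)(u + 5), so J'(3) = 7200.
Gradient descent moves in the -J' direction, i.e. u is decreasing.
The nearest critical point in that direction is u = 0, where J'' = 1500 > 0 (a local minimum). The iterate converges there.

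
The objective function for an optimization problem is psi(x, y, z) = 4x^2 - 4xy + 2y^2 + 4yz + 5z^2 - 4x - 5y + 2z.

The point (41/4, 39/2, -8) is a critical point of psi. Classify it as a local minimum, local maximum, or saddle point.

The Hessian is constant: H = [[8, -4, 0], [-4, 4, 4], [0, 4, 10]].
Leading principal minors: Δ₁ = 8, Δ₂ = 16, Δ₃ = 32.
All leading minors are positive, so H is positive definite: a local minimum.

local minimum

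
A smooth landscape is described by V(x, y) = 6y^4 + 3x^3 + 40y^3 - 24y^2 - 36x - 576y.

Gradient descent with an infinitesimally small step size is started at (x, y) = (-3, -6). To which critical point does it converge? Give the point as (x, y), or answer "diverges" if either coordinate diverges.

V is separable, so gradient descent decouples: x follows -∂V/∂x, y follows -∂V/∂y.
∂V/∂x = 9(x - 2)(x + 2); at x=-3 this is 45, so x decreases.
∂V/∂y = 24(y - 2)(y + 3)(y + 4); at y=-6 this is -1152, so y increases.
The x-coordinate has no critical point in that direction and runs off to infinity.

diverges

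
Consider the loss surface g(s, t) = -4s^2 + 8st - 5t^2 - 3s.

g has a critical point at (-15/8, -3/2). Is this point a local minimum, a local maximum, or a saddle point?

The Hessian of g is constant: H = [[-8, 8], [8, -10]].
det(H) = (-8)·(-10) − 8² = 16.
det(H) > 0 and tr(H) = -18 < 0, so H is negative definite and the point is a local maximum.

local maximum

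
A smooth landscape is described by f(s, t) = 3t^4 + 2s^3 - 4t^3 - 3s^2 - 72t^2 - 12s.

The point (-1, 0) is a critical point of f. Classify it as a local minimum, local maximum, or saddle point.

The mixed partial ∂²f/∂s∂t is 0, so the Hessian at any point is diag(f_ss, f_tt) = diag(6(2s - 1), 12(3t^2 - 2t - 12)).
At (-1, 0): H = diag(-18, -144).
Both eigenvalues are negative, so H is negative definite: a local maximum.

local maximum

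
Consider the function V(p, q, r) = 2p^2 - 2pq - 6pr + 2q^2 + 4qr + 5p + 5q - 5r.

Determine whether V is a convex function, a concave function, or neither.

V is quadratic, so its Hessian is the constant matrix H = [[4, -2, -6], [-2, 4, 4], [-6, 4, 0]].
Leading principal minors: 4, 12, -112.
Neither pattern holds ⇒ H is indefinite ⇒ neither convex nor concave.

neither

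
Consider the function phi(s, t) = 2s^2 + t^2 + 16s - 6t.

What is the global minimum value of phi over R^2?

-41

phi(s,t) separates as P(s) + Q(t), so its minimum is min P + min Q.
P'(s) = 4s + 16 vanishes at s ∈ {-4}; Q'(t) = 2(t - 3) vanishes at t ∈ {3}.
Local minima of P (where P''>0): P(-4)=-32. Local minima of Q: Q(3)=-9.
So the global minimum of phi is P(-4) + Q(3) = -32 − 9 = -41, attained at (-4, 3).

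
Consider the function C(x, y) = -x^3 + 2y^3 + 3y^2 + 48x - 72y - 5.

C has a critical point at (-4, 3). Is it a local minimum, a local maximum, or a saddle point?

The mixed partial ∂²C/∂x∂y is 0, so the Hessian at any point is diag(C_xx, C_yy) = diag(-6x, 6(2y + 1)).
At (-4, 3): H = diag(24, 42).
Both eigenvalues are positive, so H is positive definite: a local minimum.

local minimum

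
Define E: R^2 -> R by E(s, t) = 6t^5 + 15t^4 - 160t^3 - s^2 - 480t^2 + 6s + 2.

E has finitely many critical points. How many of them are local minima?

0

E separates as a function of s plus a function of t, so ∇E=0 decouples.
∂E/∂s = -2(s - 3) = 0 at s ∈ {3}; ∂E/∂t = 30t(t - 4)(t + 2)(t + 4) = 0 at t ∈ {-4, -2, 0, 4}.
The Hessian is diagonal: diag(E_ss, E_tt). Second derivatives: E_ss(3)=-2; E_tt(-4)=-1920, E_tt(-2)=720, E_tt(0)=-960, E_tt(4)=5760.
Local minima occur where both diagonal entries positive: none. Count: 0.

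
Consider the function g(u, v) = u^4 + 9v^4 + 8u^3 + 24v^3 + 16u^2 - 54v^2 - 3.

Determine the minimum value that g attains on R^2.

g(u,v) separates as P(u) + Q(v) − 3, so its minimum is min P + min Q − 3.
P'(u) = 4u(u + 2)(u + 4) vanishes at u ∈ {-4, -2, 0}; Q'(v) = 36v(v - 1)(v + 3) vanishes at v ∈ {-3, 0, 1}.
Local minima of P (where P''>0): P(-4)=0, P(0)=0. Local minima of Q: Q(-3)=-405, Q(1)=-21.
So the global minimum of g is P(-4) + Q(-3) − 3 = 0 − 405 − 3 = -408, attained at (-4, -3).

-408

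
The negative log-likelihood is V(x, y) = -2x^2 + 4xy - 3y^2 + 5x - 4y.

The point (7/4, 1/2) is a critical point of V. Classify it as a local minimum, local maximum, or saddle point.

local maximum

The Hessian of V is constant: H = [[-4, 4], [4, -6]].
det(H) = (-4)·(-6) − 4² = 8.
det(H) > 0 and tr(H) = -10 < 0, so H is negative definite and the point is a local maximum.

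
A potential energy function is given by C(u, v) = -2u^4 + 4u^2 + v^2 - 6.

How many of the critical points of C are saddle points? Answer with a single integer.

2

C separates as a function of u plus a function of v, so ∇C=0 decouples.
∂C/∂u = -8u(u - 1)(u + 1) = 0 at u ∈ {-1, 0, 1}; ∂C/∂v = 2v = 0 at v ∈ {0}.
The Hessian is diagonal: diag(C_uu, C_vv). Second derivatives: C_uu(-1)=-16, C_uu(0)=8, C_uu(1)=-16; C_vv(0)=2.
Saddle points occur where the two diagonal entries have opposite signs: (-1, 0), (1, 0). Count: 2.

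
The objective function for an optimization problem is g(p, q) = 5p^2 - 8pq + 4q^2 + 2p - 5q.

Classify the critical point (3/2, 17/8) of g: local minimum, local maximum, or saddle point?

The Hessian of g is constant: H = [[10, -8], [-8, 8]].
det(H) = 10·8 − (-8)² = 16.
det(H) > 0 and tr(H) = 18 > 0, so H is positive definite and the point is a local minimum.

local minimum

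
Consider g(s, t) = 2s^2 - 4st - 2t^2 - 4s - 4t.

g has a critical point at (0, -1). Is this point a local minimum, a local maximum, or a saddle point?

The Hessian of g is constant: H = [[4, -4], [-4, -4]].
det(H) = 4·(-4) − (-4)² = -32.
Since det(H) < 0, H is indefinite and the critical point is a saddle point.

saddle point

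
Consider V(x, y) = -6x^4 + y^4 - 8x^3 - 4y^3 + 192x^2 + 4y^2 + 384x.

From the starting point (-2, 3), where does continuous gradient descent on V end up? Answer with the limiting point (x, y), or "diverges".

V is separable, so gradient descent decouples: x follows -∂V/∂x, y follows -∂V/∂y.
∂V/∂x = -24(x - 4)(x + 1)(x + 4); at x=-2 this is -288, so x increases.
∂V/∂y = 4y(y - 2)(y - 1); at y=3 this is 24, so y decreases.
x converges to its nearest critical value -1 (a local min of the x-part); y converges to 2. The iterate converges to (-1, 2).

(-1, 2)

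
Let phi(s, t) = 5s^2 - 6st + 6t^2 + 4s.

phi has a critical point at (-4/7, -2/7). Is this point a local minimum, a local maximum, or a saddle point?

local minimum

The Hessian of phi is constant: H = [[10, -6], [-6, 12]].
det(H) = 10·12 − (-6)² = 84.
det(H) > 0 and tr(H) = 22 > 0, so H is positive definite and the point is a local minimum.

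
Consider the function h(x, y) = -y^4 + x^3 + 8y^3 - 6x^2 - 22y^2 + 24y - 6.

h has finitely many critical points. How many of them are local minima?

h separates as a function of x plus a function of y, so ∇h=0 decouples.
∂h/∂x = 3x(x - 4) = 0 at x ∈ {0, 4}; ∂h/∂y = -4(y - 3)(y - 2)(y - 1) = 0 at y ∈ {1, 2, 3}.
The Hessian is diagonal: diag(h_xx, h_yy). Second derivatives: h_xx(0)=-12, h_xx(4)=12; h_yy(1)=-8, h_yy(2)=4, h_yy(3)=-8.
Local minima occur where both diagonal entries positive: (4, 2). Count: 1.

1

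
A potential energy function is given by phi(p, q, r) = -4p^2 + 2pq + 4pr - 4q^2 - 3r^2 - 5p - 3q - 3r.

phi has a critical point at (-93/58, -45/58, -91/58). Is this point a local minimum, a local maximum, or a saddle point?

The Hessian is constant: H = [[-8, 2, 4], [2, -8, 0], [4, 0, -6]].
Leading principal minors: Δ₁ = -8, Δ₂ = 60, Δ₃ = -232.
The minors alternate sign starting negative (−, +, −), so H is negative definite: a local maximum.

local maximum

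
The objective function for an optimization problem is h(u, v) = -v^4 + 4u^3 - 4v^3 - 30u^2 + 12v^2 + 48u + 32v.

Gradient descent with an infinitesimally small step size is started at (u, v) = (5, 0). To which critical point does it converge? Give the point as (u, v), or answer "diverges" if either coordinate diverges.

(4, -1)

h is separable, so gradient descent decouples: u follows -∂h/∂u, v follows -∂h/∂v.
∂h/∂u = 12(u - 4)(u - 1); at u=5 this is 48, so u decreases.
∂h/∂v = -4(v - 2)(v + 1)(v + 4); at v=0 this is 32, so v decreases.
u converges to its nearest critical value 4 (a local min of the u-part); v converges to -1. The iterate converges to (4, -1).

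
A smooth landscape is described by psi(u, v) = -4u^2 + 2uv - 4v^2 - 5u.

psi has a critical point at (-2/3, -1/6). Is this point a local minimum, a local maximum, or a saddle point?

The Hessian of psi is constant: H = [[-8, 2], [2, -8]].
det(H) = (-8)·(-8) − 2² = 60.
det(H) > 0 and tr(H) = -16 < 0, so H is negative definite and the point is a local maximum.

local maximum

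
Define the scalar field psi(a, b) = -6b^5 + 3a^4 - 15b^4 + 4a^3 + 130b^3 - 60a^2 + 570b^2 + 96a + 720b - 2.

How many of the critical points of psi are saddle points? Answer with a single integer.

psi separates as a function of a plus a function of b, so ∇psi=0 decouples.
∂psi/∂a = 12(a - 2)(a - 1)(a + 4) = 0 at a ∈ {-4, 1, 2}; ∂psi/∂b = -30(b - 4)(b + 1)(b + 2)(b + 3) = 0 at b ∈ {-3, -2, -1, 4}.
The Hessian is diagonal: diag(psi_aa, psi_bb). Second derivatives: psi_aa(-4)=360, psi_aa(1)=-60, psi_aa(2)=72; psi_bb(-3)=420, psi_bb(-2)=-180, psi_bb(-1)=300, psi_bb(4)=-6300.
Saddle points occur where the two diagonal entries have opposite signs: (-4, -2), (-4, 4), (1, -3), (1, -1), (2, -2), (2, 4). Count: 6.

6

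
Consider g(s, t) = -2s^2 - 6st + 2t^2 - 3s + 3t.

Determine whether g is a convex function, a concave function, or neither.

g is quadratic, so its Hessian is the constant matrix H = [[-4, -6], [-6, 4]].
det(H) = -52, tr(H) = 0.
det(H) < 0, so H is indefinite: neither convex nor concave.

neither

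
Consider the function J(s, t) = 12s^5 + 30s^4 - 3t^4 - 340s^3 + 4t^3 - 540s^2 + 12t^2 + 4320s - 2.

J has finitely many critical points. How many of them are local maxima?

J separates as a function of s plus a function of t, so ∇J=0 decouples.
∂J/∂s = 60(s - 3)(s - 2)(s + 3)(s + 4) = 0 at s ∈ {-4, -3, 2, 3}; ∂J/∂t = -12t(t - 2)(t + 1) = 0 at t ∈ {-1, 0, 2}.
The Hessian is diagonal: diag(J_ss, J_tt). Second derivatives: J_ss(-4)=-2520, J_ss(-3)=1800, J_ss(2)=-1800, J_ss(3)=2520; J_tt(-1)=-36, J_tt(0)=24, J_tt(2)=-72.
Local maxima occur where both diagonal entries negative: (-4, -1), (-4, 2), (2, -1), (2, 2). Count: 4.

4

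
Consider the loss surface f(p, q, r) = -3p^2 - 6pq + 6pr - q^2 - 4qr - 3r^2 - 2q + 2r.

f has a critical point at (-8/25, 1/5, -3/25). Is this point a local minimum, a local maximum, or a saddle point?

The Hessian is constant: H = [[-6, -6, 6], [-6, -2, -4], [6, -4, -6]].
Leading principal minors: Δ₁ = -6, Δ₂ = -24, Δ₃ = 600.
The minors fit neither the all-positive nor the alternating-sign pattern, so H is indefinite: a saddle point.

saddle point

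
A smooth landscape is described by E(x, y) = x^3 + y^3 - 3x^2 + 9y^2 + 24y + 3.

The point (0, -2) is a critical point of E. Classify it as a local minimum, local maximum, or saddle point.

The mixed partial ∂²E/∂x∂y is 0, so the Hessian at any point is diag(E_xx, E_yy) = diag(6(x - 1), 6(y + 3)).
At (0, -2): H = diag(-6, 6).
The eigenvalues have opposite signs, so H is indefinite: a saddle point.

saddle point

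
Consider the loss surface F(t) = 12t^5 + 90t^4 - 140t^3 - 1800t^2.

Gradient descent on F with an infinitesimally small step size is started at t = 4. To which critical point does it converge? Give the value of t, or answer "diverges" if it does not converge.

F'(t) = 60t(t - 3)(t + 4)(t + 5), so F'(4) = 17280.
Gradient descent moves in the -F' direction, i.e. t is decreasing.
The nearest critical point in that direction is t = 3, where F'' = 10080 > 0 (a local minimum). The iterate converges there.

3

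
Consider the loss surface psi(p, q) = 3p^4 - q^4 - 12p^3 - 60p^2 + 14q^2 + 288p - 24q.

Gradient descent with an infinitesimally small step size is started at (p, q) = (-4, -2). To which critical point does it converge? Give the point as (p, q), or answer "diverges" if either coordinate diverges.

psi is separable, so gradient descent decouples: p follows -∂psi/∂p, q follows -∂psi/∂q.
∂psi/∂p = 12(p - 4)(p - 2)(p + 3); at p=-4 this is -576, so p increases.
∂psi/∂q = -4(q - 2)(q - 1)(q + 3); at q=-2 this is -48, so q increases.
p converges to its nearest critical value -3 (a local min of the p-part); q converges to 1. The iterate converges to (-3, 1).

(-3, 1)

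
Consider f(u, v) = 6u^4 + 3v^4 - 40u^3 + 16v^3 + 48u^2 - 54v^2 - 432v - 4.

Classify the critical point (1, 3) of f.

The mixed partial ∂²f/∂u∂v is 0, so the Hessian at any point is diag(f_uu, f_vv) = diag(24(3u^2 - 10u + 4), 12(3v^2 + 8v - 9)).
At (1, 3): H = diag(-72, 504).
The eigenvalues have opposite signs, so H is indefinite: a saddle point.

saddle point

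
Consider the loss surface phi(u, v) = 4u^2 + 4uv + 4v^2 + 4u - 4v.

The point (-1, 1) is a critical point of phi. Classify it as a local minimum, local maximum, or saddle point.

The Hessian of phi is constant: H = [[8, 4], [4, 8]].
det(H) = 8·8 − 4² = 48.
det(H) > 0 and tr(H) = 16 > 0, so H is positive definite and the point is a local minimum.

local minimum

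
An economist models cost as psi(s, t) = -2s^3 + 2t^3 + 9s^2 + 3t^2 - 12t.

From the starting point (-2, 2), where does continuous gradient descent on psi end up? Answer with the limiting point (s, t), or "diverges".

(0, 1)

psi is separable, so gradient descent decouples: s follows -∂psi/∂s, t follows -∂psi/∂t.
∂psi/∂s = -6s(s - 3); at s=-2 this is -60, so s increases.
∂psi/∂t = 6(t - 1)(t + 2); at t=2 this is 24, so t decreases.
s converges to its nearest critical value 0 (a local min of the s-part); t converges to 1. The iterate converges to (0, 1).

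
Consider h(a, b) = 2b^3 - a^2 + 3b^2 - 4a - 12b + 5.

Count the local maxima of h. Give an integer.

h separates as a function of a plus a function of b, so ∇h=0 decouples.
∂h/∂a = -2(a + 2) = 0 at a ∈ {-2}; ∂h/∂b = 6(b - 1)(b + 2) = 0 at b ∈ {-2, 1}.
The Hessian is diagonal: diag(h_aa, h_bb). Second derivatives: h_aa(-2)=-2; h_bb(-2)=-18, h_bb(1)=18.
Local maxima occur where both diagonal entries negative: (-2, -2). Count: 1.

1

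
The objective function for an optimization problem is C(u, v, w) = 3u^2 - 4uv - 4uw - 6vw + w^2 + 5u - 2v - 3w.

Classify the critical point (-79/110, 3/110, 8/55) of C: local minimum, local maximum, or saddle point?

saddle point

The Hessian is constant: H = [[6, -4, -4], [-4, 0, -6], [-4, -6, 2]].
Leading principal minors: Δ₁ = 6, Δ₂ = -16, Δ₃ = -440.
The minors fit neither the all-positive nor the alternating-sign pattern, so H is indefinite: a saddle point.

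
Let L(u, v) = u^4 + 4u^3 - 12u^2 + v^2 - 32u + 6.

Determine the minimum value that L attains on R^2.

L(u,v) separates as P(u) + Q(v) + 6, so its minimum is min P + min Q + 6.
P'(u) = 4(u - 2)(u + 1)(u + 4) vanishes at u ∈ {-4, -1, 2}; Q'(v) = 2v vanishes at v ∈ {0}.
Local minima of P (where P''>0): P(-4)=-64, P(2)=-64. Local minima of Q: Q(0)=0.
So the global minimum of L is P(-4) + Q(0) + 6 = -64 + 0 + 6 = -58, attained at (-4, 0).

-58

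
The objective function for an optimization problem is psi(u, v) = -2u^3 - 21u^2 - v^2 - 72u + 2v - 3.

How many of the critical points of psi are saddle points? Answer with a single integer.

1

psi separates as a function of u plus a function of v, so ∇psi=0 decouples.
∂psi/∂u = -6(u + 3)(u + 4) = 0 at u ∈ {-4, -3}; ∂psi/∂v = -2(v - 1) = 0 at v ∈ {1}.
The Hessian is diagonal: diag(psi_uu, psi_vv). Second derivatives: psi_uu(-4)=6, psi_uu(-3)=-6; psi_vv(1)=-2.
Saddle points occur where the two diagonal entries have opposite signs: (-4, 1). Count: 1.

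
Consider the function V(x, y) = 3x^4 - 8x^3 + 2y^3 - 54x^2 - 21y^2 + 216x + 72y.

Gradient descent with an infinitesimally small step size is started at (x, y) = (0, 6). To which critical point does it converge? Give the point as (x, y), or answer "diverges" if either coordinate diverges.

V is separable, so gradient descent decouples: x follows -∂V/∂x, y follows -∂V/∂y.
∂V/∂x = 12(x - 3)(x - 2)(x + 3); at x=0 this is 216, so x decreases.
∂V/∂y = 6(y - 4)(y - 3); at y=6 this is 36, so y decreases.
x converges to its nearest critical value -3 (a local min of the x-part); y converges to 4. The iterate converges to (-3, 4).

(-3, 4)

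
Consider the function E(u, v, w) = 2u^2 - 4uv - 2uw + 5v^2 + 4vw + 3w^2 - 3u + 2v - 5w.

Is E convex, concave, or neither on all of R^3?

E is quadratic, so its Hessian is the constant matrix H = [[4, -4, -2], [-4, 10, 4], [-2, 4, 6]].
Leading principal minors: 4, 24, 104.
All positive ⇒ H ≻ 0 ⇒ convex.

convex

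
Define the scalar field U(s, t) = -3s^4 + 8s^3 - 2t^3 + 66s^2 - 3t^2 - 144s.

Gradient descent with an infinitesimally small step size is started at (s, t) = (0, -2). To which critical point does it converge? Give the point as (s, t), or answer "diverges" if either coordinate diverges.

U is separable, so gradient descent decouples: s follows -∂U/∂s, t follows -∂U/∂t.
∂U/∂s = -12(s - 4)(s - 1)(s + 3); at s=0 this is -144, so s increases.
∂U/∂t = -6t(t + 1); at t=-2 this is -12, so t increases.
s converges to its nearest critical value 1 (a local min of the s-part); t converges to -1. The iterate converges to (1, -1).

(1, -1)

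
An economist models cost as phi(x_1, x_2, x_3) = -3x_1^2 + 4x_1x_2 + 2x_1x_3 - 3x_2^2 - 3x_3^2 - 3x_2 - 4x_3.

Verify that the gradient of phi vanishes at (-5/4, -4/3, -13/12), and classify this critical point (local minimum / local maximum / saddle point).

∇phi = (-6x_1 + 4x_2 + 2x_3, 4x_1 - 6x_2 - 3, 2x_1 - 6x_3 - 4); substituting (-5/4, -4/3, -13/12) gives ∇phi = (0, 0, 0), so (-5/4, -4/3, -13/12) is indeed a critical point.
The Hessian is constant: H = [[-6, 4, 2], [4, -6, 0], [2, 0, -6]].
Leading principal minors: Δ₁ = -6, Δ₂ = 20, Δ₃ = -96.
The minors alternate sign starting negative (−, +, −), so H is negative definite: a local maximum.

local maximum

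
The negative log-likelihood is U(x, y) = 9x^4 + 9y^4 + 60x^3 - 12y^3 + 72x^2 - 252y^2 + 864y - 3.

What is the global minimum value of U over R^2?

U(x,y) separates as P(x) + Q(y) − 3, so its minimum is min P + min Q − 3.
P'(x) = 36x(x + 1)(x + 4) vanishes at x ∈ {-4, -1, 0}; Q'(y) = 36(y - 3)(y - 2)(y + 4) vanishes at y ∈ {-4, 2, 3}.
Local minima of P (where P''>0): P(-4)=-384, P(0)=0. Local minima of Q: Q(-4)=-4416, Q(3)=729.
So the global minimum of U is P(-4) + Q(-4) − 3 = -384 − 4416 − 3 = -4803, attained at (-4, -4).

-4803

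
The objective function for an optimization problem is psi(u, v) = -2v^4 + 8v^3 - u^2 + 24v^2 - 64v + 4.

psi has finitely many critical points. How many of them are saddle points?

1

psi separates as a function of u plus a function of v, so ∇psi=0 decouples.
∂psi/∂u = -2u = 0 at u ∈ {0}; ∂psi/∂v = -8(v - 4)(v - 1)(v + 2) = 0 at v ∈ {-2, 1, 4}.
The Hessian is diagonal: diag(psi_uu, psi_vv). Second derivatives: psi_uu(0)=-2; psi_vv(-2)=-144, psi_vv(1)=72, psi_vv(4)=-144.
Saddle points occur where the two diagonal entries have opposite signs: (0, 1). Count: 1.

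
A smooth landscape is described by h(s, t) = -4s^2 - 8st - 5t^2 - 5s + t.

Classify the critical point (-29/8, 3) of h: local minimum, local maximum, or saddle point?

The Hessian of h is constant: H = [[-8, -8], [-8, -10]].
det(H) = (-8)·(-10) − (-8)² = 16.
det(H) > 0 and tr(H) = -18 < 0, so H is negative definite and the point is a local maximum.

local maximum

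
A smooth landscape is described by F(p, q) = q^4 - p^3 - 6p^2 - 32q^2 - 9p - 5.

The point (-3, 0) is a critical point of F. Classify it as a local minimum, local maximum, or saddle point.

saddle point

The mixed partial ∂²F/∂p∂q is 0, so the Hessian at any point is diag(F_pp, F_qq) = diag(-6(p + 2), 4(3q^2 - 16)).
At (-3, 0): H = diag(6, -64).
The eigenvalues have opposite signs, so H is indefinite: a saddle point.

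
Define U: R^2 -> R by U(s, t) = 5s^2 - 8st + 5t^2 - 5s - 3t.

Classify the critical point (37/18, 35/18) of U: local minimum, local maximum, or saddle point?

local minimum

The Hessian of U is constant: H = [[10, -8], [-8, 10]].
det(H) = 10·10 − (-8)² = 36.
det(H) > 0 and tr(H) = 20 > 0, so H is positive definite and the point is a local minimum.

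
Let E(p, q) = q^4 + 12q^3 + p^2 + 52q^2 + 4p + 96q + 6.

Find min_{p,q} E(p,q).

E(p,q) separates as A(p) + B(q) + 6, so its minimum is min A + min B + 6.
A'(p) = 2p + 4 vanishes at p ∈ {-2}; B'(q) = 4(q + 2)(q + 3)(q + 4) vanishes at q ∈ {-4, -3, -2}.
Local minima of A (where A''>0): A(-2)=-4. Local minima of B: B(-4)=-64, B(-2)=-64.
So the global minimum of E is A(-2) + B(-4) + 6 = -4 − 64 + 6 = -62, attained at (-2, -4).

-62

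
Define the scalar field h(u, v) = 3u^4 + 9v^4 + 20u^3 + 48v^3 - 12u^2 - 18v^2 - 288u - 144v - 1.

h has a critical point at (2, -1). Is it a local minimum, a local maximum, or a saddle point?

saddle point

The mixed partial ∂²h/∂u∂v is 0, so the Hessian at any point is diag(h_uu, h_vv) = diag(12(3u^2 + 10u - 2), 36(3v^2 + 8v - 1)).
At (2, -1): H = diag(360, -216).
The eigenvalues have opposite signs, so H is indefinite: a saddle point.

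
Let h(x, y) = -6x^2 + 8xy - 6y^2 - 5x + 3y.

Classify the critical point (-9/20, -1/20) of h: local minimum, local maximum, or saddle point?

The Hessian of h is constant: H = [[-12, 8], [8, -12]].
det(H) = (-12)·(-12) − 8² = 80.
det(H) > 0 and tr(H) = -24 < 0, so H is negative definite and the point is a local maximum.

local maximum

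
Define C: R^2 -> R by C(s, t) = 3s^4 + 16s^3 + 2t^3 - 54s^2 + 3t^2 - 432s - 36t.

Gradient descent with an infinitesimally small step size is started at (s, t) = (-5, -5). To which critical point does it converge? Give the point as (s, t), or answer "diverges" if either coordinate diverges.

diverges

C is separable, so gradient descent decouples: s follows -∂C/∂s, t follows -∂C/∂t.
∂C/∂s = 12(s - 3)(s + 3)(s + 4); at s=-5 this is -192, so s increases.
∂C/∂t = 6(t - 2)(t + 3); at t=-5 this is 84, so t decreases.
The t-coordinate has no critical point in that direction and runs off to infinity.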